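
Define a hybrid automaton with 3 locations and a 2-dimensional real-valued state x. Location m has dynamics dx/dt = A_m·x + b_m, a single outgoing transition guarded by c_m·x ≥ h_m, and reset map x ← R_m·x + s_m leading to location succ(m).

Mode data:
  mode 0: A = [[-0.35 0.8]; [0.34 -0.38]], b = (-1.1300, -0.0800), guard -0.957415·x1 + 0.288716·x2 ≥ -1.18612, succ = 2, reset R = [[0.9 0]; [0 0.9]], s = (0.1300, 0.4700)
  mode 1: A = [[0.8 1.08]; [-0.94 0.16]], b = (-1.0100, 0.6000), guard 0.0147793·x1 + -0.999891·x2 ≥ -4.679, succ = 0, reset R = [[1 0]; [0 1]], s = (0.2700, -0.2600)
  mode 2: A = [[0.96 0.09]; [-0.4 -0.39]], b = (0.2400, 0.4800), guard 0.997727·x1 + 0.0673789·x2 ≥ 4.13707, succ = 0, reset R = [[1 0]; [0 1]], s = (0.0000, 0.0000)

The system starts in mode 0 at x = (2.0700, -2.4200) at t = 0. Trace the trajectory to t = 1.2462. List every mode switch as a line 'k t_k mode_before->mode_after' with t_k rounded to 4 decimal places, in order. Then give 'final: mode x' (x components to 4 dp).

Mode 0: guard c·x = -1.1861 hit at Δt = 0.4253 (t = 0.4253), x⁻ = (0.6615, -1.9147) → reset → x⁺ = (0.7253, -1.2532), jump to mode 2
Mode 2: flow for 0.8209 to horizon, guard not reached → x = (1.7749, -0.9120)

1 0.4253 0->2
final: 2 1.7749 -0.9120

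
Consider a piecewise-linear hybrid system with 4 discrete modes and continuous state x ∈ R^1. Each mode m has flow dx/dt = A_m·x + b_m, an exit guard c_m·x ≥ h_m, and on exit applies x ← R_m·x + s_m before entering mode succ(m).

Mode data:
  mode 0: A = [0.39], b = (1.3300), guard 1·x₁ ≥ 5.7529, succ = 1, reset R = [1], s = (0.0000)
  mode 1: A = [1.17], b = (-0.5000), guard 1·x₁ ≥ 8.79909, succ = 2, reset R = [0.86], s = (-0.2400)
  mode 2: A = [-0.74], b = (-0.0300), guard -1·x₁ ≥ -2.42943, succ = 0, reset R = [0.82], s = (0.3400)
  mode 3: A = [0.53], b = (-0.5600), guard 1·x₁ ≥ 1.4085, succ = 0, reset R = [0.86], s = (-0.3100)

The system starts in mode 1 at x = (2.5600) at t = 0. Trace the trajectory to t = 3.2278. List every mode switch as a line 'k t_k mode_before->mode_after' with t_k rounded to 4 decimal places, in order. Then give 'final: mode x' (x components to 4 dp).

Mode 1: guard c·x = 8.7991 hit at Δt = 1.1688 (t = 1.1688), x⁻ = (8.7991) → reset → x⁺ = (7.3272), jump to mode 2
Mode 2: guard c·x = -2.4294 hit at Δt = 1.4769 (t = 2.6457), x⁻ = (2.4294) → reset → x⁺ = (2.3321), jump to mode 0
Mode 0: flow for 0.5821 to horizon, guard not reached → x = (3.7956)

1 1.1688 1->2
2 2.6457 2->0
final: 0 3.7956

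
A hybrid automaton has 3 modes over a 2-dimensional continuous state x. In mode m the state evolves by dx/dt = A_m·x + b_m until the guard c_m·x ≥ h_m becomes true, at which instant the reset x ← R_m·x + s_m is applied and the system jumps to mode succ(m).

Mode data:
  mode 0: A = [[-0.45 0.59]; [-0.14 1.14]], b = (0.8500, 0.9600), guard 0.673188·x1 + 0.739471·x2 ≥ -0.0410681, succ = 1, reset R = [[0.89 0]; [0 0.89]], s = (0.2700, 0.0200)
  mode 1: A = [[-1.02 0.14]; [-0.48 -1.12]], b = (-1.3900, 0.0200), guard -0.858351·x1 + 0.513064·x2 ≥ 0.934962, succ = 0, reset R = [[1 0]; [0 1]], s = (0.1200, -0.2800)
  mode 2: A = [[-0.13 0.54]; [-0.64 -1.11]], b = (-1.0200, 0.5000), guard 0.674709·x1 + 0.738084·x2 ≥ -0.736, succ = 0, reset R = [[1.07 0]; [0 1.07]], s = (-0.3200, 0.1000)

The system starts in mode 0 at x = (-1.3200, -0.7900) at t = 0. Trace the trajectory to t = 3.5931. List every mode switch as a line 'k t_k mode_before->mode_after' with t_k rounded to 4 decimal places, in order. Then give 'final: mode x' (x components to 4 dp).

Mode 0: guard c·x = -0.0411 hit at Δt = 1.5487 (t = 1.5487), x⁻ = (-0.0108, -0.0457) → reset → x⁺ = (0.2604, -0.0207), jump to mode 1
Mode 1: guard c·x = 0.9350 hit at Δt = 1.3829 (t = 2.9316), x⁻ = (-0.9560, 0.2229) → reset → x⁺ = (-0.8360, -0.0571), jump to mode 0
Mode 0: guard c·x = -0.0411 hit at Δt = 0.3313 (t = 3.2629), x⁻ = (-0.4341, 0.3396) → reset → x⁺ = (-0.1163, 0.3223), jump to mode 1
Mode 1: flow for 0.3302 to horizon, guard not reached → x = (-0.4614, 0.2691)

1 1.5487 0->1
2 2.9316 1->0
3 3.2629 0->1
final: 1 -0.4614 0.2691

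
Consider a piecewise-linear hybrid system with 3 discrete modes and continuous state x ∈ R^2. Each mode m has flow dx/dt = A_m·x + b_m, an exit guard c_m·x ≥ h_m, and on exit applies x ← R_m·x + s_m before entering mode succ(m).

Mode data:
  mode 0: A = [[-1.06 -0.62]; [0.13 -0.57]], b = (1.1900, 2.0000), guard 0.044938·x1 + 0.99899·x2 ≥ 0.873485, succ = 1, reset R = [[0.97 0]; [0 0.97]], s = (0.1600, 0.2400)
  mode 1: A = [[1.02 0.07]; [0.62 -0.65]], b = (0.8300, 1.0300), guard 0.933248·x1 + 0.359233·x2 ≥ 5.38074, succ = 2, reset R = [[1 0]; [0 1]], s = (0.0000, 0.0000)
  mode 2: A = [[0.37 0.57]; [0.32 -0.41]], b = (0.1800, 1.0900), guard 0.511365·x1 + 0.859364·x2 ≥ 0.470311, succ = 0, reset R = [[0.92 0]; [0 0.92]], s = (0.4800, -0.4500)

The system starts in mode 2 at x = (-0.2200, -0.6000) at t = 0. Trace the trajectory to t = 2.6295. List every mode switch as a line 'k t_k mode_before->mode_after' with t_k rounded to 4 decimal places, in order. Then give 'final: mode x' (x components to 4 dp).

1 1.1885 2->0
2 1.6102 0->1
final: 1 3.6587 2.2785

Mode 2: guard c·x = 0.4703 hit at Δt = 1.1885 (t = 1.1885), x⁻ = (-0.0759, 0.5925) → reset → x⁺ = (0.4102, 0.0951), jump to mode 0
Mode 0: guard c·x = 0.8735 hit at Δt = 0.4217 (t = 1.6102), x⁻ = (0.5585, 0.8492) → reset → x⁺ = (0.7017, 1.0638), jump to mode 1
Mode 1: flow for 1.0193 to horizon, guard not reached → x = (3.6587, 2.2785)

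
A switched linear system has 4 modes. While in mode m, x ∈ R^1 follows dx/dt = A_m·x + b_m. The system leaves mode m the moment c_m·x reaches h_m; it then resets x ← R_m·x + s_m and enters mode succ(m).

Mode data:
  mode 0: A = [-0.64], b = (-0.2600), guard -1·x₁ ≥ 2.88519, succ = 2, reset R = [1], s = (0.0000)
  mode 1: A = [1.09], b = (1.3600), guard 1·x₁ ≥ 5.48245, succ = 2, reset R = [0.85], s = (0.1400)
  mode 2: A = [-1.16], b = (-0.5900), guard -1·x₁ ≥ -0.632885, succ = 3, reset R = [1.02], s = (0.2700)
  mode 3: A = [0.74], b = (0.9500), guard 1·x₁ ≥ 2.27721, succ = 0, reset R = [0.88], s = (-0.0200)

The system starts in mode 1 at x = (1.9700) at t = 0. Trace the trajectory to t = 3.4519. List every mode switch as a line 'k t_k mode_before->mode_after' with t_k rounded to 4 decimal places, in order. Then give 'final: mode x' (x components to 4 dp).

1 0.6770 1->2
2 2.0020 2->3
3 2.6532 3->0
final: 0 1.0274

Mode 1: guard c·x = 5.4825 hit at Δt = 0.6770 (t = 0.6770), x⁻ = (5.4825) → reset → x⁺ = (4.8001), jump to mode 2
Mode 2: guard c·x = -0.6329 hit at Δt = 1.3250 (t = 2.0020), x⁻ = (0.6329) → reset → x⁺ = (0.9155), jump to mode 3
Mode 3: guard c·x = 2.2772 hit at Δt = 0.6512 (t = 2.6532), x⁻ = (2.2772) → reset → x⁺ = (1.9839), jump to mode 0
Mode 0: flow for 0.7987 to horizon, guard not reached → x = (1.0274)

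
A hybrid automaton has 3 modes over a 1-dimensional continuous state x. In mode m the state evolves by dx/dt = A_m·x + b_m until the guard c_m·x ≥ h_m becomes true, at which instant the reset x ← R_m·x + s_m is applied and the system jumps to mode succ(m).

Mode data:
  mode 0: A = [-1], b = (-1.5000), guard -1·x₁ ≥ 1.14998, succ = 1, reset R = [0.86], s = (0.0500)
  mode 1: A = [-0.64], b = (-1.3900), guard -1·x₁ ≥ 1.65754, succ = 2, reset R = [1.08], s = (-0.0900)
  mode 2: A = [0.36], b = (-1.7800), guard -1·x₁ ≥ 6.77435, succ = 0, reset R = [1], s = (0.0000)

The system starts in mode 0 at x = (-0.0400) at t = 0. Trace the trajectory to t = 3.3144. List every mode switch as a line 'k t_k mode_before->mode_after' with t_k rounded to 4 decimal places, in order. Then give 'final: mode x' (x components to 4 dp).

1 1.4282 0->1
2 2.7942 1->2
final: 2 -3.2857

Mode 0: guard c·x = 1.1500 hit at Δt = 1.4282 (t = 1.4282), x⁻ = (-1.1500) → reset → x⁺ = (-0.9390), jump to mode 1
Mode 1: guard c·x = 1.6575 hit at Δt = 1.3660 (t = 2.7942), x⁻ = (-1.6575) → reset → x⁺ = (-1.8801), jump to mode 2
Mode 2: flow for 0.5202 to horizon, guard not reached → x = (-3.2857)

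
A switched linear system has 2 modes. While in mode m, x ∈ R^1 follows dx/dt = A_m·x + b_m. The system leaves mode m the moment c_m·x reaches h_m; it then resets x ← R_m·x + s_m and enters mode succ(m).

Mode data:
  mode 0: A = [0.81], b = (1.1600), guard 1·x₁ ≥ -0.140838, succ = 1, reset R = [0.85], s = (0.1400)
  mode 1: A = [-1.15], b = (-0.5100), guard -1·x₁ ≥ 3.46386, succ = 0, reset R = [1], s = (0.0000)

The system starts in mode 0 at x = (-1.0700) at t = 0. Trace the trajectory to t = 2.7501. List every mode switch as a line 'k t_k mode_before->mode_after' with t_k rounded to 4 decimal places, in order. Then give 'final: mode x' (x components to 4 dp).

1 1.5697 0->1
final: 1 -0.3241

Mode 0: guard c·x = -0.1408 hit at Δt = 1.5697 (t = 1.5697), x⁻ = (-0.1408) → reset → x⁺ = (0.0203), jump to mode 1
Mode 1: flow for 1.1804 to horizon, guard not reached → x = (-0.3241)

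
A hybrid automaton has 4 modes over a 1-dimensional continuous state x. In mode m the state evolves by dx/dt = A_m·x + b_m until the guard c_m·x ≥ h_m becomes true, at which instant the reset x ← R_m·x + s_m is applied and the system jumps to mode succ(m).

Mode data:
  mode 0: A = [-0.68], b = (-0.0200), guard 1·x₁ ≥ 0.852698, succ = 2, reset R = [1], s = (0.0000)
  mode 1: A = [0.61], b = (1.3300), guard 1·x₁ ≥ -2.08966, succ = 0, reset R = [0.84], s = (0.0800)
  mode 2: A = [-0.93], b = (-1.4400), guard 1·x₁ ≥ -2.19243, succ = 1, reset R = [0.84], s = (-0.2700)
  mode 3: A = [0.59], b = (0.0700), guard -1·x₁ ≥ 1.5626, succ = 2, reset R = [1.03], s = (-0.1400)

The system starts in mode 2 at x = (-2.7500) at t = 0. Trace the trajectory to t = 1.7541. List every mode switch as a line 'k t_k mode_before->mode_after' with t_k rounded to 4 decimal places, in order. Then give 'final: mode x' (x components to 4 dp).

1 0.6706 2->1
2 1.1258 1->0
final: 0 -1.1030

Mode 2: guard c·x = -2.1924 hit at Δt = 0.6706 (t = 0.6706), x⁻ = (-2.1924) → reset → x⁺ = (-2.1116), jump to mode 1
Mode 1: guard c·x = -2.0897 hit at Δt = 0.4552 (t = 1.1258), x⁻ = (-2.0897) → reset → x⁺ = (-1.6753), jump to mode 0
Mode 0: flow for 0.6283 to horizon, guard not reached → x = (-1.1030)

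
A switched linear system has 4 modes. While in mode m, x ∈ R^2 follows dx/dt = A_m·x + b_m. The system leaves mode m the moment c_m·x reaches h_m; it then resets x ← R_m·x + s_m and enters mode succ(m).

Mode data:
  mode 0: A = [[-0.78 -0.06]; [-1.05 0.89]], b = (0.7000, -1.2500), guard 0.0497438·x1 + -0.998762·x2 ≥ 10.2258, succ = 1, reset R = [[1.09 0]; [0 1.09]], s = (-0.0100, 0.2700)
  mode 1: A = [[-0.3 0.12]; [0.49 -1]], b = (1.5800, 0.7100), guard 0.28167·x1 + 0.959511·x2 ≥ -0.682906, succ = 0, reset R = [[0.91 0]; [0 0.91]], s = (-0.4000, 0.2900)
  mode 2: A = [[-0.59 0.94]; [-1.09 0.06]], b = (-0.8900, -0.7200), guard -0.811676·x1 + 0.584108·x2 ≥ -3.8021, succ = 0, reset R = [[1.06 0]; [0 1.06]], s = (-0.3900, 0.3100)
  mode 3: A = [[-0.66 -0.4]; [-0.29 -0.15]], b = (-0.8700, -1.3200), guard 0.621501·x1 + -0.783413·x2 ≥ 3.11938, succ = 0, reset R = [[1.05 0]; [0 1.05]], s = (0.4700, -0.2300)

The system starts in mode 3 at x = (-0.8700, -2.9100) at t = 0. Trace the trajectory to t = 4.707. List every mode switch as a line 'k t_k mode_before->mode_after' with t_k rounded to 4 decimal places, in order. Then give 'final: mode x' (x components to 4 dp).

Mode 3: guard c·x = 3.1194 hit at Δt = 1.3791 (t = 1.3791), x⁻ = (0.1147, -3.8908) → reset → x⁺ = (0.5905, -4.3153), jump to mode 0
Mode 0: guard c·x = 10.2258 hit at Δt = 0.7149 (t = 2.0940), x⁻ = (0.9581, -10.1908) → reset → x⁺ = (1.0344, -10.8379), jump to mode 1
Mode 1: guard c·x = -0.6829 hit at Δt = 1.5117 (t = 3.6057), x⁻ = (1.9058, -1.2712) → reset → x⁺ = (1.3343, -0.8668), jump to mode 0
Mode 0: flow for 1.1013 to horizon, guard not reached → x = (1.2573, -7.1293)

1 1.3791 3->0
2 2.0940 0->1
3 3.6057 1->0
final: 0 1.2573 -7.1293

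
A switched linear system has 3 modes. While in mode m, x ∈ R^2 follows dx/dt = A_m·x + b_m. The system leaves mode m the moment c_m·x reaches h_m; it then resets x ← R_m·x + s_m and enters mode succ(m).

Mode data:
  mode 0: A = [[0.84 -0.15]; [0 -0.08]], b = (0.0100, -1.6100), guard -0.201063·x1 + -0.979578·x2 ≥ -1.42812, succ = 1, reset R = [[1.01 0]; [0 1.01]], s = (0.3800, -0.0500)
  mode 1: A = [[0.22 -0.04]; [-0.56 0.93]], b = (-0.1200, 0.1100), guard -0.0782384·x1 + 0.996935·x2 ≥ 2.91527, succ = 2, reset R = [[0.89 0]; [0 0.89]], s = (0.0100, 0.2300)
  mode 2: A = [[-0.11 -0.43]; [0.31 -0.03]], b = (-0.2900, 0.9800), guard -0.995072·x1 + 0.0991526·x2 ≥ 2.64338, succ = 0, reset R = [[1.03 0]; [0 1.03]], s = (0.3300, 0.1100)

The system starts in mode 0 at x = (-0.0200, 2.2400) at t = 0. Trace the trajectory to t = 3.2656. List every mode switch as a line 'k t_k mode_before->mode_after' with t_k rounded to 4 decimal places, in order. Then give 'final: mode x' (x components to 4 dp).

1 0.4250 0->1
2 1.1681 1->2
3 2.6514 2->0
final: 0 -3.7983 2.7095

Mode 0: guard c·x = -1.4281 hit at Δt = 0.4250 (t = 0.4250), x⁻ = (-0.1680, 1.4924) → reset → x⁺ = (0.2103, 1.4573), jump to mode 1
Mode 1: guard c·x = 2.9153 hit at Δt = 0.7431 (t = 1.1681), x⁻ = (0.0835, 2.9308) → reset → x⁺ = (0.0843, 2.8384), jump to mode 2
Mode 2: guard c·x = 2.6434 hit at Δt = 1.4833 (t = 2.6514), x⁻ = (-2.2937, 3.6404) → reset → x⁺ = (-2.0325, 3.8596), jump to mode 0
Mode 0: flow for 0.6142 to horizon, guard not reached → x = (-3.7983, 2.7095)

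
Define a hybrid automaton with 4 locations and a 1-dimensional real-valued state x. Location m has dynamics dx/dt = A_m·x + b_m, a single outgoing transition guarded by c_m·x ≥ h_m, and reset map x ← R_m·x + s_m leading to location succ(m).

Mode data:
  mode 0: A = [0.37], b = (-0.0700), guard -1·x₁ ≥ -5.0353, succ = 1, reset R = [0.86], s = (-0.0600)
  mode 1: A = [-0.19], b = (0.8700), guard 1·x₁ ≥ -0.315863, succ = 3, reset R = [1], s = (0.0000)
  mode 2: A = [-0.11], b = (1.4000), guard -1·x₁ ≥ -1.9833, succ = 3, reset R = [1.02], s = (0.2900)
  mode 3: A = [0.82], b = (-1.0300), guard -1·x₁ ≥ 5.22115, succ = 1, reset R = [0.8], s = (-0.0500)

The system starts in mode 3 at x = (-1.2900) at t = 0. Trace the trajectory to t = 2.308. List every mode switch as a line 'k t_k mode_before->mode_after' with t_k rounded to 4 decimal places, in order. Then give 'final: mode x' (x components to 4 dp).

Mode 3: guard c·x = 5.2211 hit at Δt = 1.1387 (t = 1.1387), x⁻ = (-5.2211) → reset → x⁺ = (-4.2269), jump to mode 1
Mode 1: flow for 1.1693 to horizon, guard not reached → x = (-2.4726)

1 1.1387 3->1
final: 1 -2.4726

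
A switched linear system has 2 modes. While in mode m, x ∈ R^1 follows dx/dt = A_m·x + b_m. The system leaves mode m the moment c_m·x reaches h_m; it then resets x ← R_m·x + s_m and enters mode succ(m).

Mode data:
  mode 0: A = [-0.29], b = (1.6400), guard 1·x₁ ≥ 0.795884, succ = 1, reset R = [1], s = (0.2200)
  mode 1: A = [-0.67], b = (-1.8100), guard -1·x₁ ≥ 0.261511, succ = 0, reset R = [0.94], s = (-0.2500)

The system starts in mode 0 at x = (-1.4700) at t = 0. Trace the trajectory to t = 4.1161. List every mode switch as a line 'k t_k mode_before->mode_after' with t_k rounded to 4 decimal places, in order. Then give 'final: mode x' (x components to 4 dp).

1 1.3198 0->1
2 1.9482 1->0
3 2.7610 0->1
4 3.3894 1->0
final: 0 0.6729

Mode 0: guard c·x = 0.7959 hit at Δt = 1.3198 (t = 1.3198), x⁻ = (0.7959) → reset → x⁺ = (1.0159), jump to mode 1
Mode 1: guard c·x = 0.2615 hit at Δt = 0.6284 (t = 1.9482), x⁻ = (-0.2615) → reset → x⁺ = (-0.4958), jump to mode 0
Mode 0: guard c·x = 0.7959 hit at Δt = 0.8128 (t = 2.7610), x⁻ = (0.7959) → reset → x⁺ = (1.0159), jump to mode 1
Mode 1: guard c·x = 0.2615 hit at Δt = 0.6284 (t = 3.3894), x⁻ = (-0.2615) → reset → x⁺ = (-0.4958), jump to mode 0
Mode 0: flow for 0.7267 to horizon, guard not reached → x = (0.6729)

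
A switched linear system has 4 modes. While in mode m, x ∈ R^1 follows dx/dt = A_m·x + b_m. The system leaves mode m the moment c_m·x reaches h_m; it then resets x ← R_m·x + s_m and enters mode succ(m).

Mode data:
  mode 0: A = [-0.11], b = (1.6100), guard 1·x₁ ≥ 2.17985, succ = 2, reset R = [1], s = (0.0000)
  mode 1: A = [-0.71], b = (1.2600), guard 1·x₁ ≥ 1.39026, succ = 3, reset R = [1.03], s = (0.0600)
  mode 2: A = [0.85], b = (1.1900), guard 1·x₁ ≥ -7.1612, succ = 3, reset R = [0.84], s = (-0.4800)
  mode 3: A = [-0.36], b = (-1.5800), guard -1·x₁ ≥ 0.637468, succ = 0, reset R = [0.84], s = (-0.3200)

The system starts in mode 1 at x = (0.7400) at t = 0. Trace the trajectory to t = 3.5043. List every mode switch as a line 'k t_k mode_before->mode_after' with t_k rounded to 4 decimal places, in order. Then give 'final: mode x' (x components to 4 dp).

1 1.3946 1->3
2 2.6434 3->0
final: 0 0.5443

Mode 1: guard c·x = 1.3903 hit at Δt = 1.3946 (t = 1.3946), x⁻ = (1.3903) → reset → x⁺ = (1.4920), jump to mode 3
Mode 3: guard c·x = 0.6375 hit at Δt = 1.2488 (t = 2.6434), x⁻ = (-0.6375) → reset → x⁺ = (-0.8555), jump to mode 0
Mode 0: flow for 0.8609 to horizon, guard not reached → x = (0.5443)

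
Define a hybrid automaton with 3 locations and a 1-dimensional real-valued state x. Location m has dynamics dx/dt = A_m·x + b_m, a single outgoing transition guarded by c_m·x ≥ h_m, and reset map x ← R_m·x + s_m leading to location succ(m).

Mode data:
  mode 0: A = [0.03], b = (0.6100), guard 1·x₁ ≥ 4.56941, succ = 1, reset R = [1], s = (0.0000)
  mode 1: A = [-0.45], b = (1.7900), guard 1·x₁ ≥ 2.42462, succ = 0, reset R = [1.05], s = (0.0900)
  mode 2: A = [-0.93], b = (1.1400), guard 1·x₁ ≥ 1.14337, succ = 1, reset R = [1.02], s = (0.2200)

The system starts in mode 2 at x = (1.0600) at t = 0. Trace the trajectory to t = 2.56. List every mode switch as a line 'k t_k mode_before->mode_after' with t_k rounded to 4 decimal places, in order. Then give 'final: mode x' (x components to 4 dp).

1 0.7514 2->1
2 1.8891 1->0
final: 0 3.1028

Mode 2: guard c·x = 1.1434 hit at Δt = 0.7514 (t = 0.7514), x⁻ = (1.1434) → reset → x⁺ = (1.3862), jump to mode 1
Mode 1: guard c·x = 2.4246 hit at Δt = 1.1377 (t = 1.8891), x⁻ = (2.4246) → reset → x⁺ = (2.6359), jump to mode 0
Mode 0: flow for 0.6709 to horizon, guard not reached → x = (3.1028)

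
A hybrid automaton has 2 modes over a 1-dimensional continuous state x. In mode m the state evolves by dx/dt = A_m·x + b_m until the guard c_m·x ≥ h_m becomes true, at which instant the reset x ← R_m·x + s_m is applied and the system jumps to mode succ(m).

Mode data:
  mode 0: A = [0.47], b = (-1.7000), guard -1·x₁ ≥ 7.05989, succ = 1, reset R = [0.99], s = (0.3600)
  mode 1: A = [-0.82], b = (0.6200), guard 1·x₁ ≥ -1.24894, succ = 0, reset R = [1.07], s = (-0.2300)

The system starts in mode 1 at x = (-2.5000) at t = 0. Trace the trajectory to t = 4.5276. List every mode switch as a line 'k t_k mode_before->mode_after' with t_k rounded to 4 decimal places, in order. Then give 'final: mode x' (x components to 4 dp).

1 0.5913 1->0
2 2.1288 0->1
3 3.7189 1->0
final: 0 -3.9634

Mode 1: guard c·x = -1.2489 hit at Δt = 0.5913 (t = 0.5913), x⁻ = (-1.2489) → reset → x⁺ = (-1.5664), jump to mode 0
Mode 0: guard c·x = 7.0599 hit at Δt = 1.5375 (t = 2.1288), x⁻ = (-7.0599) → reset → x⁺ = (-6.6293), jump to mode 1
Mode 1: guard c·x = -1.2489 hit at Δt = 1.5900 (t = 3.7189), x⁻ = (-1.2489) → reset → x⁺ = (-1.5664), jump to mode 0
Mode 0: flow for 0.8087 to horizon, guard not reached → x = (-3.9634)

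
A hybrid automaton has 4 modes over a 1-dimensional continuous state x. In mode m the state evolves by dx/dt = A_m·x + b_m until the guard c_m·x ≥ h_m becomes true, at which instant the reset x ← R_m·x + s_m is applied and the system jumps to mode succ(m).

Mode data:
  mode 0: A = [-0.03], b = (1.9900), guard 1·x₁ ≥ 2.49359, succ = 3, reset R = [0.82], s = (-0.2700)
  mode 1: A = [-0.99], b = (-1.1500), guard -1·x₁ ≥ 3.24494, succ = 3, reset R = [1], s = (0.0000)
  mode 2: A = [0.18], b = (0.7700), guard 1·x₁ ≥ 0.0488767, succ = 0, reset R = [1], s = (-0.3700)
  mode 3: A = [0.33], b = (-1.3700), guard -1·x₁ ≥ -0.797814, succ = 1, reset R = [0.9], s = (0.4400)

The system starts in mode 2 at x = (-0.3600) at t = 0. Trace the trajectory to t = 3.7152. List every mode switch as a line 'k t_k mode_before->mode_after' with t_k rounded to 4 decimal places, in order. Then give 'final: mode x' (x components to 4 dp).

1 0.5515 2->0
2 1.9897 0->3
3 3.0331 3->1
final: 1 0.0191

Mode 2: guard c·x = 0.0489 hit at Δt = 0.5515 (t = 0.5515), x⁻ = (0.0489) → reset → x⁺ = (-0.3211), jump to mode 0
Mode 0: guard c·x = 2.4936 hit at Δt = 1.4382 (t = 1.9897), x⁻ = (2.4936) → reset → x⁺ = (1.7747), jump to mode 3
Mode 3: guard c·x = -0.7978 hit at Δt = 1.0434 (t = 3.0331), x⁻ = (0.7978) → reset → x⁺ = (1.1580), jump to mode 1
Mode 1: flow for 0.6821 to horizon, guard not reached → x = (0.0191)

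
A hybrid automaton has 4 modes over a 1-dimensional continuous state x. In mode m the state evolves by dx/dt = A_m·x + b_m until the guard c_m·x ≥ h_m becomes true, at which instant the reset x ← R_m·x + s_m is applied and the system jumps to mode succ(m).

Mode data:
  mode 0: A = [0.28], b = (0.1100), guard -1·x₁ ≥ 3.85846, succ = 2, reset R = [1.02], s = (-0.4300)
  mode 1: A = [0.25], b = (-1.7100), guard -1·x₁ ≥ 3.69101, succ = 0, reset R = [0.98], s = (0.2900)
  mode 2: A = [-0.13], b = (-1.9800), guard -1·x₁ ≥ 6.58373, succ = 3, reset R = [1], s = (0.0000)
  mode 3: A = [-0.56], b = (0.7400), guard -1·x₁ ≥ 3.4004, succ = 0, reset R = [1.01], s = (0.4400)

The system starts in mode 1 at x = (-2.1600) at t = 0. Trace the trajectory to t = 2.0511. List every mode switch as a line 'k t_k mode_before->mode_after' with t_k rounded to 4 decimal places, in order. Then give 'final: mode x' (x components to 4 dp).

Mode 1: guard c·x = 3.6910 hit at Δt = 0.6284 (t = 0.6284), x⁻ = (-3.6910) → reset → x⁺ = (-3.3272), jump to mode 0
Mode 0: guard c·x = 3.8585 hit at Δt = 0.5943 (t = 1.2227), x⁻ = (-3.8585) → reset → x⁺ = (-4.3656), jump to mode 2
Mode 2: flow for 0.8284 to horizon, guard not reached → x = (-5.4749)

1 0.6284 1->0
2 1.2227 0->2
final: 2 -5.4749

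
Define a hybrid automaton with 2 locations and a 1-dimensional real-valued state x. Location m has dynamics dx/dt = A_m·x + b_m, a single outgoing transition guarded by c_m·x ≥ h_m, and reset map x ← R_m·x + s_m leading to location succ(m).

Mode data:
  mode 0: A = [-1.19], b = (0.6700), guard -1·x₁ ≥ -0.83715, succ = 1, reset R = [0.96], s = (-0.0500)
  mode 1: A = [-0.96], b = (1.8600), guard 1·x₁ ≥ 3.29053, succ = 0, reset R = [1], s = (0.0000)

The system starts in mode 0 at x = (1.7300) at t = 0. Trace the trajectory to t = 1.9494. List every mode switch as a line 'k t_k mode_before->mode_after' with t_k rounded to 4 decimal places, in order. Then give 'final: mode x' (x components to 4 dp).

Mode 0: guard c·x = -0.8371 hit at Δt = 1.2173 (t = 1.2173), x⁻ = (0.8371) → reset → x⁺ = (0.7537), jump to mode 1
Mode 1: flow for 0.7321 to horizon, guard not reached → x = (1.3513)

1 1.2173 0->1
final: 1 1.3513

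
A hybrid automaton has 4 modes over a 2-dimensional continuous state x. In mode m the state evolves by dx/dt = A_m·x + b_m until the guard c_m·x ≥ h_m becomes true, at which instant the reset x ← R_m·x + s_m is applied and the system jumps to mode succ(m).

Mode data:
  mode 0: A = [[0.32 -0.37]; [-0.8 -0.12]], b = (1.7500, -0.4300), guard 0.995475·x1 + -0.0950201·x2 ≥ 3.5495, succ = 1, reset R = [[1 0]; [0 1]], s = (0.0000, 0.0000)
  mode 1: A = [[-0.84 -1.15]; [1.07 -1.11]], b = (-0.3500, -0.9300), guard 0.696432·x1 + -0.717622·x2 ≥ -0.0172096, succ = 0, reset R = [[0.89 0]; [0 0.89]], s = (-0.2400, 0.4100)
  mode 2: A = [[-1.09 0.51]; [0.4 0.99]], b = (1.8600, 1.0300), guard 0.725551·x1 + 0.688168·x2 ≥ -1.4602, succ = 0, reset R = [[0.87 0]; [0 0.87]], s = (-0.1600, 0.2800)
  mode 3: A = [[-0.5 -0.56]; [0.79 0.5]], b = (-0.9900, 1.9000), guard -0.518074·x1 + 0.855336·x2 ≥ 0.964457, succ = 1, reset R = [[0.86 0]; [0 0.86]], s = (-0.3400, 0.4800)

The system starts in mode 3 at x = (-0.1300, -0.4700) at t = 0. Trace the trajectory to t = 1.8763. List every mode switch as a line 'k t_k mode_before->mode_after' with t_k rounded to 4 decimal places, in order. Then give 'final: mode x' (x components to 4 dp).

Mode 3: guard c·x = 0.9645 hit at Δt = 0.7102 (t = 0.7102), x⁻ = (-0.7285, 0.6863) → reset → x⁺ = (-0.9665, 1.0702), jump to mode 1
Mode 1: guard c·x = -0.0172 hit at Δt = 0.8457 (t = 1.5559), x⁻ = (-0.6653, -0.6216) → reset → x⁺ = (-0.8321, -0.1433), jump to mode 0
Mode 0: flow for 0.3204 to horizon, guard not reached → x = (-0.3159, -0.1280)

1 0.7102 3->1
2 1.5559 1->0
final: 0 -0.3159 -0.1280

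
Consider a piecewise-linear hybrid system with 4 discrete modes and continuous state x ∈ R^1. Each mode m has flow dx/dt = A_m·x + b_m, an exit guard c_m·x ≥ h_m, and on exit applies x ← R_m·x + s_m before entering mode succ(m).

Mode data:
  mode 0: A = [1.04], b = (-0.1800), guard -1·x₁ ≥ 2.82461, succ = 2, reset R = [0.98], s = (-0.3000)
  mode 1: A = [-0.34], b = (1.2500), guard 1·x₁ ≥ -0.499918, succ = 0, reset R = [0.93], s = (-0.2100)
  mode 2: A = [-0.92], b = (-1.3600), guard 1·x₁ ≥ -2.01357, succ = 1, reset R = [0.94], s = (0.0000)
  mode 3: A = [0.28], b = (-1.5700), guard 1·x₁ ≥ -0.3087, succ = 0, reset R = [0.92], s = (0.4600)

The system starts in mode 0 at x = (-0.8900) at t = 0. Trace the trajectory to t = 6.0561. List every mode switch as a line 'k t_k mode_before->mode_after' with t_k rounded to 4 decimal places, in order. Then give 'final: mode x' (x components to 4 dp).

1 0.9968 0->2
2 2.1800 2->1
3 3.0265 1->0
4 4.2407 0->2
5 5.4239 2->1
final: 1 -0.8155

Mode 0: guard c·x = 2.8246 hit at Δt = 0.9968 (t = 0.9968), x⁻ = (-2.8246) → reset → x⁺ = (-3.0681), jump to mode 2
Mode 2: guard c·x = -2.0136 hit at Δt = 1.1832 (t = 2.1800), x⁻ = (-2.0136) → reset → x⁺ = (-1.8928), jump to mode 1
Mode 1: guard c·x = -0.4999 hit at Δt = 0.8465 (t = 3.0265), x⁻ = (-0.4999) → reset → x⁺ = (-0.6749), jump to mode 0
Mode 0: guard c·x = 2.8246 hit at Δt = 1.2141 (t = 4.2407), x⁻ = (-2.8246) → reset → x⁺ = (-3.0681), jump to mode 2
Mode 2: guard c·x = -2.0136 hit at Δt = 1.1832 (t = 5.4239), x⁻ = (-2.0136) → reset → x⁺ = (-1.8928), jump to mode 1
Mode 1: flow for 0.6322 to horizon, guard not reached → x = (-0.8155)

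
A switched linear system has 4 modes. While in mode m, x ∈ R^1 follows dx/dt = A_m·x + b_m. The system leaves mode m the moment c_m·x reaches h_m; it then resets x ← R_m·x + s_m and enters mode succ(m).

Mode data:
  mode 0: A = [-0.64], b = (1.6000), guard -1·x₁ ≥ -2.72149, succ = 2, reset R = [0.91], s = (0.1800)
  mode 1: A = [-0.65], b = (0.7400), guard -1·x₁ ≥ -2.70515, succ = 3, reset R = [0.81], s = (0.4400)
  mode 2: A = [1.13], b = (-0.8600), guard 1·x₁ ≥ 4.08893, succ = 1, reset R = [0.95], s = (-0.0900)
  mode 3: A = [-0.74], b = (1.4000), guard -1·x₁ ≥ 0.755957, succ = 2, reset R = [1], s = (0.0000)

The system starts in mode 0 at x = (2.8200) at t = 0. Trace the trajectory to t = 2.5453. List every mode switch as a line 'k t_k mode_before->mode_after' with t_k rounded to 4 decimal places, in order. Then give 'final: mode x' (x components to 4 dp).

1 0.5749 0->2
2 1.0730 2->1
3 1.8851 1->3
final: 3 2.3455

Mode 0: guard c·x = -2.7215 hit at Δt = 0.5749 (t = 0.5749), x⁻ = (2.7215) → reset → x⁺ = (2.6566), jump to mode 2
Mode 2: guard c·x = 4.0889 hit at Δt = 0.4981 (t = 1.0730), x⁻ = (4.0889) → reset → x⁺ = (3.7945), jump to mode 1
Mode 1: guard c·x = -2.7052 hit at Δt = 0.8121 (t = 1.8851), x⁻ = (2.7052) → reset → x⁺ = (2.6312), jump to mode 3
Mode 3: flow for 0.6602 to horizon, guard not reached → x = (2.3455)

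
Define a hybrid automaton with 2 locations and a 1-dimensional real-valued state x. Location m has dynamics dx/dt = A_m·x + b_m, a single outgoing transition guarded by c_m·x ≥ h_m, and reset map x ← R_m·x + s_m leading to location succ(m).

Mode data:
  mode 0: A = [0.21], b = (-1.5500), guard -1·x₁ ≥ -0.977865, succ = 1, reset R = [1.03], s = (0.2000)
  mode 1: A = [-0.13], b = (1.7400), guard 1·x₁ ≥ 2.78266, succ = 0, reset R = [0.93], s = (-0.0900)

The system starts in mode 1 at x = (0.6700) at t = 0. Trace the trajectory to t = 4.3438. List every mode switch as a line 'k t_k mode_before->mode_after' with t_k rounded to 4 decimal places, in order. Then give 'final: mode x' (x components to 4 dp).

1 1.3978 1->0
2 2.6883 0->1
3 3.7540 1->0
final: 0 1.8540

Mode 1: guard c·x = 2.7827 hit at Δt = 1.3978 (t = 1.3978), x⁻ = (2.7827) → reset → x⁺ = (2.4979), jump to mode 0
Mode 0: guard c·x = -0.9779 hit at Δt = 1.2905 (t = 2.6883), x⁻ = (0.9779) → reset → x⁺ = (1.2072), jump to mode 1
Mode 1: guard c·x = 2.7827 hit at Δt = 1.0657 (t = 3.7540), x⁻ = (2.7827) → reset → x⁺ = (2.4979), jump to mode 0
Mode 0: flow for 0.5898 to horizon, guard not reached → x = (1.8540)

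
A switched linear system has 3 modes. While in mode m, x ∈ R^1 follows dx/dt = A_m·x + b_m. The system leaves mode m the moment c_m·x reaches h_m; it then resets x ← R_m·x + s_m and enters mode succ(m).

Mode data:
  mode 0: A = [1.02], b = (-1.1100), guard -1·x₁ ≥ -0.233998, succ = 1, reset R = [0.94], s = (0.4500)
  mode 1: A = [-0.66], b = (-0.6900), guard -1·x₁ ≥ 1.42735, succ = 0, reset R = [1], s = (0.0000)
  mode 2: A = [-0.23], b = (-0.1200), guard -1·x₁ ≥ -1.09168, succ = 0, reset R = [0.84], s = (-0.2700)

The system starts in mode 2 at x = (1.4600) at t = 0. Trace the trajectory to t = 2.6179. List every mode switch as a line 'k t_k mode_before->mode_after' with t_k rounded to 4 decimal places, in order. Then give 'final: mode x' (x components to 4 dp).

1 0.8940 2->0
2 1.5417 0->1
final: 1 -0.2023

Mode 2: guard c·x = -1.0917 hit at Δt = 0.8940 (t = 0.8940), x⁻ = (1.0917) → reset → x⁺ = (0.6470), jump to mode 0
Mode 0: guard c·x = -0.2340 hit at Δt = 0.6477 (t = 1.5417), x⁻ = (0.2340) → reset → x⁺ = (0.6700), jump to mode 1
Mode 1: flow for 1.0762 to horizon, guard not reached → x = (-0.2023)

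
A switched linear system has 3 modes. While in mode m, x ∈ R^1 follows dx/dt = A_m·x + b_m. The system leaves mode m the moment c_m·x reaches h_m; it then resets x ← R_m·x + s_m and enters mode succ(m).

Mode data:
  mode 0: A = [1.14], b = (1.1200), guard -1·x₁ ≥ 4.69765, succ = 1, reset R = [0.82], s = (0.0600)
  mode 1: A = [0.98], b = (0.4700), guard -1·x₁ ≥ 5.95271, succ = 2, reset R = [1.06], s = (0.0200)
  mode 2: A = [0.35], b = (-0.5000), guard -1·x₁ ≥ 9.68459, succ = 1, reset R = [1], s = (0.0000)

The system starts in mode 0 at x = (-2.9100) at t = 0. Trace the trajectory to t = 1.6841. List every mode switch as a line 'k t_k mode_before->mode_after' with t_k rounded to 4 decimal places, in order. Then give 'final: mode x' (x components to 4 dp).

1 0.5756 0->1
2 1.0880 1->2
final: 2 -8.0805

Mode 0: guard c·x = 4.6977 hit at Δt = 0.5756 (t = 0.5756), x⁻ = (-4.6977) → reset → x⁺ = (-3.7921), jump to mode 1
Mode 1: guard c·x = 5.9527 hit at Δt = 0.5124 (t = 1.0880), x⁻ = (-5.9527) → reset → x⁺ = (-6.2899), jump to mode 2
Mode 2: flow for 0.5961 to horizon, guard not reached → x = (-8.0805)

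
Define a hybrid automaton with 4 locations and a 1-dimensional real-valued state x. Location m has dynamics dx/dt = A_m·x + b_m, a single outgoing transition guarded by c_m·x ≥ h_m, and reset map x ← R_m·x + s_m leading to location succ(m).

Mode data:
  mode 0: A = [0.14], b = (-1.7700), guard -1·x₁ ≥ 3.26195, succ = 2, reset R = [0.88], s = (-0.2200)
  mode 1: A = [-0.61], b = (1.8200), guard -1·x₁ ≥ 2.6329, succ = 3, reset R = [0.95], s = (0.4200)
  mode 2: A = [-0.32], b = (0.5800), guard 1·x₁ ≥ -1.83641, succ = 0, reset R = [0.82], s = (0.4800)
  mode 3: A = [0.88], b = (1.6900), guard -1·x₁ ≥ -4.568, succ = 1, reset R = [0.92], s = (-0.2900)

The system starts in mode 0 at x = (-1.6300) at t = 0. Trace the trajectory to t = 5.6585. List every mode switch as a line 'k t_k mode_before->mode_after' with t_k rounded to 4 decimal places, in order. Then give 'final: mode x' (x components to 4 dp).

1 0.7733 0->2
2 1.6965 2->0
3 2.7787 0->2
4 3.7019 2->0
5 4.7841 0->2
final: 2 -1.8939

Mode 0: guard c·x = 3.2620 hit at Δt = 0.7733 (t = 0.7733), x⁻ = (-3.2620) → reset → x⁺ = (-3.0905), jump to mode 2
Mode 2: guard c·x = -1.8364 hit at Δt = 0.9232 (t = 1.6965), x⁻ = (-1.8364) → reset → x⁺ = (-1.0259), jump to mode 0
Mode 0: guard c·x = 3.2620 hit at Δt = 1.0822 (t = 2.7787), x⁻ = (-3.2619) → reset → x⁺ = (-3.0905), jump to mode 2
Mode 2: guard c·x = -1.8364 hit at Δt = 0.9232 (t = 3.7019), x⁻ = (-1.8364) → reset → x⁺ = (-1.0259), jump to mode 0
Mode 0: guard c·x = 3.2620 hit at Δt = 1.0822 (t = 4.7841), x⁻ = (-3.2619) → reset → x⁺ = (-3.0905), jump to mode 2
Mode 2: flow for 0.8744 to horizon, guard not reached → x = (-1.8939)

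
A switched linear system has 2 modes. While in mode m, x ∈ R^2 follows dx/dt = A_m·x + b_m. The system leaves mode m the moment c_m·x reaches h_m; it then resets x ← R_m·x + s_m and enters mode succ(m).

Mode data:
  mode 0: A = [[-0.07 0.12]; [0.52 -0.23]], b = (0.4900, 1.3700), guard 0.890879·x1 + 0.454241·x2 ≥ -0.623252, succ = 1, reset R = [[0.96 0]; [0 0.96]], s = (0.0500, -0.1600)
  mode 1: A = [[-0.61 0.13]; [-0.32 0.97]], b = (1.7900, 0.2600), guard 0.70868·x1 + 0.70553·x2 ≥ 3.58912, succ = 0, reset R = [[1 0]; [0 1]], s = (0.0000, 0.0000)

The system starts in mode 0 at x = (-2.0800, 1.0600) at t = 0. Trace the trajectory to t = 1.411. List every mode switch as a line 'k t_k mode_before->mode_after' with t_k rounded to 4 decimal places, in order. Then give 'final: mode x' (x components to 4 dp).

1 0.9795 0->1
final: 1 -0.2050 1.8808

Mode 0: guard c·x = -0.6233 hit at Δt = 0.9795 (t = 0.9795), x⁻ = (-1.3487, 1.2731) → reset → x⁺ = (-1.2448, 1.0621), jump to mode 1
Mode 1: flow for 0.4315 to horizon, guard not reached → x = (-0.2050, 1.8808)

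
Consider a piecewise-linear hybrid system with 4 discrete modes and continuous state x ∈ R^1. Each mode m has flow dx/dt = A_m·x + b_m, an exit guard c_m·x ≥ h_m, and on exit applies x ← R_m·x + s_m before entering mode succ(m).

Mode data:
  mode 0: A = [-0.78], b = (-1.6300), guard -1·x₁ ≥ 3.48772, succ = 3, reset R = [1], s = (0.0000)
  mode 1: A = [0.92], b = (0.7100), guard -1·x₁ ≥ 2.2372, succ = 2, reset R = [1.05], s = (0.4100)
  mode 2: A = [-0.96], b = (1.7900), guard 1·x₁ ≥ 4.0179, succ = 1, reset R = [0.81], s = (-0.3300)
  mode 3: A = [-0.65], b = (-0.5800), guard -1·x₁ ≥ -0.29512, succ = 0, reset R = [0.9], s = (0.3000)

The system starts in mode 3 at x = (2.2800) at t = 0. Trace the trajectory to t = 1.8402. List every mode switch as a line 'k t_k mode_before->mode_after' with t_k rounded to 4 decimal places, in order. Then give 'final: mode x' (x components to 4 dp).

Mode 3: guard c·x = -0.2951 hit at Δt = 1.5118 (t = 1.5118), x⁻ = (0.2951) → reset → x⁺ = (0.5656), jump to mode 0
Mode 0: flow for 0.3284 to horizon, guard not reached → x = (-0.0344)

1 1.5118 3->0
final: 0 -0.0344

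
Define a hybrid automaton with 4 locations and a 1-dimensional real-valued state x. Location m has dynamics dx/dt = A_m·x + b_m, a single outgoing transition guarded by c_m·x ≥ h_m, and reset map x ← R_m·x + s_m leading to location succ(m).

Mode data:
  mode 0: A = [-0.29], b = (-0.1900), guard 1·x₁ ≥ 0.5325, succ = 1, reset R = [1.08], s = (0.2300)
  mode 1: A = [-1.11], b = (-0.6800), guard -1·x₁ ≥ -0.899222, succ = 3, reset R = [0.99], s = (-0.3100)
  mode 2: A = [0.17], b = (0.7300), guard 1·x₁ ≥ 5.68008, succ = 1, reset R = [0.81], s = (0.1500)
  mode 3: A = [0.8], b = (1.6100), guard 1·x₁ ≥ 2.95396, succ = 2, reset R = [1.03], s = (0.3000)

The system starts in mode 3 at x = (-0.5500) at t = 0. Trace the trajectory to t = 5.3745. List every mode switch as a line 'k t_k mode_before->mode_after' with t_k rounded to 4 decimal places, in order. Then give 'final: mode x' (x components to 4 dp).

Mode 3: guard c·x = 2.9540 hit at Δt = 1.5282 (t = 1.5282), x⁻ = (2.9540) → reset → x⁺ = (3.3426), jump to mode 2
Mode 2: guard c·x = 5.6801 hit at Δt = 1.5708 (t = 3.0990), x⁻ = (5.6801) → reset → x⁺ = (4.7509), jump to mode 1
Mode 1: guard c·x = -0.8992 hit at Δt = 1.1408 (t = 4.2398), x⁻ = (0.8992) → reset → x⁺ = (0.5802), jump to mode 3
Mode 3: guard c·x = 2.9540 hit at Δt = 0.8125 (t = 5.0523), x⁻ = (2.9540) → reset → x⁺ = (3.3426), jump to mode 2
Mode 2: flow for 0.3222 to horizon, guard not reached → x = (3.7725)

1 1.5282 3->2
2 3.0990 2->1
3 4.2398 1->3
4 5.0523 3->2
final: 2 3.7725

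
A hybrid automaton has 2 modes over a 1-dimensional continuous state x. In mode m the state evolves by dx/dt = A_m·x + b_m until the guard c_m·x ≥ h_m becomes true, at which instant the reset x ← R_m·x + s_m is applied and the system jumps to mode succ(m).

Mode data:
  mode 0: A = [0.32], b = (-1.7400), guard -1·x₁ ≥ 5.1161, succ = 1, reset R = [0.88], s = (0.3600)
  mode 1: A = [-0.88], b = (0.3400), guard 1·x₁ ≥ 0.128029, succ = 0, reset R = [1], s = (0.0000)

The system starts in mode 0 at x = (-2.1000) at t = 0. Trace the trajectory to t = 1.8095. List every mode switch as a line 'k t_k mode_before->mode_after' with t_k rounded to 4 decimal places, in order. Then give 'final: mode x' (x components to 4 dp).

Mode 0: guard c·x = 5.1161 hit at Δt = 1.0518 (t = 1.0518), x⁻ = (-5.1161) → reset → x⁺ = (-4.1422), jump to mode 1
Mode 1: flow for 0.7577 to horizon, guard not reached → x = (-1.9384)

1 1.0518 0->1
final: 1 -1.9384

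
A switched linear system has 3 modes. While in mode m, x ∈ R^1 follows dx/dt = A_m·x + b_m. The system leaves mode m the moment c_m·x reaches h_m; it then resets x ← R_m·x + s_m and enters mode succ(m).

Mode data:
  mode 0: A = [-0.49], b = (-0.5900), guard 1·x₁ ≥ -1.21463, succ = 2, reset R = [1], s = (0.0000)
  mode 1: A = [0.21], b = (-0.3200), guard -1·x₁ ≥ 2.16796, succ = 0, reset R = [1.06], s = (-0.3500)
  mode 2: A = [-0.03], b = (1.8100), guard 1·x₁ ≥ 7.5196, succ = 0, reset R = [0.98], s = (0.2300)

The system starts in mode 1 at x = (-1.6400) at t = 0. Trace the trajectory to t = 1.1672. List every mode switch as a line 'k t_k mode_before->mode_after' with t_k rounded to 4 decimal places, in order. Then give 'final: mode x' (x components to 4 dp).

1 0.7349 1->0
final: 0 -2.3724

Mode 1: guard c·x = 2.1680 hit at Δt = 0.7349 (t = 0.7349), x⁻ = (-2.1680) → reset → x⁺ = (-2.6480), jump to mode 0
Mode 0: flow for 0.4323 to horizon, guard not reached → x = (-2.3724)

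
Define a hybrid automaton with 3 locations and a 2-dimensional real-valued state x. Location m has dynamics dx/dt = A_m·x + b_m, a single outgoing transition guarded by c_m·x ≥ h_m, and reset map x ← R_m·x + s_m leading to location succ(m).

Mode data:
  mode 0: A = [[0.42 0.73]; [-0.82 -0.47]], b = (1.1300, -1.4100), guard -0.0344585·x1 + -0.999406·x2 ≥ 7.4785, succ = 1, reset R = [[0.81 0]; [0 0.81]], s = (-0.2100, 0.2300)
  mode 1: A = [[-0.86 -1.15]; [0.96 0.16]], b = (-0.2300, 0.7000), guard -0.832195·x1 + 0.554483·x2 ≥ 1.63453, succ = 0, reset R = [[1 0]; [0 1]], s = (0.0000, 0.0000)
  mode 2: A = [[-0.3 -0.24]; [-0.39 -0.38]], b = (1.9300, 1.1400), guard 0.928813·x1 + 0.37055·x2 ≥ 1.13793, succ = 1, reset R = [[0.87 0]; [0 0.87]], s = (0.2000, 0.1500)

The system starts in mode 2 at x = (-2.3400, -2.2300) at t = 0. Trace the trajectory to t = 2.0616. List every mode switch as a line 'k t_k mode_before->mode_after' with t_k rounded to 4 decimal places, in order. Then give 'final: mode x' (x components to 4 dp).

Mode 2: guard c·x = 1.1379 hit at Δt = 1.5676 (t = 1.5676), x⁻ = (1.1373, 0.2202) → reset → x⁺ = (1.1894, 0.3416), jump to mode 1
Mode 1: flow for 0.4940 to horizon, guard not reached → x = (0.3235, 1.1084)

1 1.5676 2->1
final: 1 0.3235 1.1084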